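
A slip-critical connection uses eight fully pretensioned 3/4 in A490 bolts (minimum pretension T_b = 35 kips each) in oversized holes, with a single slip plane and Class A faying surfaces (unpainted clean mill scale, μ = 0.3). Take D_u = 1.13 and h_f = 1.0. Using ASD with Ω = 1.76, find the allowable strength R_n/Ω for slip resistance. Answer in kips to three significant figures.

53.9 kips

R_n = μ · D_u · h_f · T_b · n_s · n_b = 0.3 × 1.13 × 1.0 × 35 × 1 × 8 = 94.92 kips.
Allowable strength R_n/Ω = 94.92 / 1.76 = 53.9 kips.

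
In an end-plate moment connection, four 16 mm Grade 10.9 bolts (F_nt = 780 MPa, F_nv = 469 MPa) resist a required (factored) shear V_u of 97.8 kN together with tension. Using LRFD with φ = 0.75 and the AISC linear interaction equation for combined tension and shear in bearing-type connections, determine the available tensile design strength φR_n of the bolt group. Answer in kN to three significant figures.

A_b = π·16²/4 = 201.1 mm²; f_rv = 97.8 × 1000 / (4 × 201.1) = 121.6 MPa.
F'_nt = 1.3 F_nt − (F_nt / φF_nv) f_rv = 1.3·780 − (780/(0.75·469))·121.6 = 744.3 MPa, capped at F_nt → F'_nt = 744.3 MPa.
R_n = F'_nt · A_b · n = 744.3 × 201.1 × 4 / 1000 = 598.6 kN.
Design strength φR_n = 0.75 × 598.6 = 449 kN.

449 kN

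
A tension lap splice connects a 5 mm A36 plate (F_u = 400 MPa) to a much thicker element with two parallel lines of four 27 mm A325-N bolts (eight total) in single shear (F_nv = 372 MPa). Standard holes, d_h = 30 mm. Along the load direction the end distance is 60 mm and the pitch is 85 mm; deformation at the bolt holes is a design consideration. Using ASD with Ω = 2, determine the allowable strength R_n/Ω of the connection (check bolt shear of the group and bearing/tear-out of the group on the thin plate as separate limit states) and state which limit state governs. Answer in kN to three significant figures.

Bolt shear: A_b = π·27²/4 = 572.6 mm²; R_n = 372 × 572.6 × 8 × 1 / 1000 = 1704 kN → 1704 / 2 = 852 kN.
Bearing (1.2 l_c t F_u ≤ 2.4 d t F_u): upper limit = 2.4·27·5·400 / 1000 = 129.6 kN.
  Edge l_c = 60 − 30/2 = 45 → r_n = 108 kN; interior l_c = 85 − 30 = 55 → r_n = 129.6 kN.
  R_n,bearing = 2·108 + 6·129.6 = 993.6 kN → 993.6 / 2 = 497 kN.
Bearing governs: 497 kN.

497 kN (bearing governs)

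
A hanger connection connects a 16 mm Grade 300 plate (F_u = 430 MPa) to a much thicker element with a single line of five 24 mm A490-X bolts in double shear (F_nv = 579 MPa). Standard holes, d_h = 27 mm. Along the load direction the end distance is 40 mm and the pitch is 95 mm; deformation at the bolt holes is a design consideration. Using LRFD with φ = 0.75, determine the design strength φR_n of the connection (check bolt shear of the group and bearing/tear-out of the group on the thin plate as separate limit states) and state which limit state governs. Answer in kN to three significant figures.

1350 kN (bearing governs)

Bolt shear: A_b = π·24²/4 = 452.4 mm²; R_n = 579 × 452.4 × 5 × 2 / 1000 = 2619 kN → 0.75 × 2619 = 1960 kN.
Bearing (1.2 l_c t F_u ≤ 2.4 d t F_u): upper limit = 2.4·24·16·430 / 1000 = 396.3 kN.
  Edge l_c = 40 − 27/2 = 26.5 → r_n = 218.8 kN; interior l_c = 95 − 27 = 68 → r_n = 396.3 kN.
  R_n,bearing = 1·218.8 + 4·396.3 = 1804 kN → 0.75 × 1804 = 1350 kN.
Bearing governs: 1350 kN.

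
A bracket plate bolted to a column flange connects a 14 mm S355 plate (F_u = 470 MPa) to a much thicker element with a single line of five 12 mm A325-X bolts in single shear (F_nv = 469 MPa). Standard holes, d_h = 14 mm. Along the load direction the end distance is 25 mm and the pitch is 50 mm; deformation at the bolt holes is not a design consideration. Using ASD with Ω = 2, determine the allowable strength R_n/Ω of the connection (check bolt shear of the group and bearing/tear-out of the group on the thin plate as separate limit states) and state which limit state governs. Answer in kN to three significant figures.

Bolt shear: A_b = π·12²/4 = 113.1 mm²; R_n = 469 × 113.1 × 5 × 1 / 1000 = 265.2 kN → 265.2 / 2 = 133 kN.
Bearing (1.5 l_c t F_u ≤ 3.0 d t F_u): upper limit = 3.0·12·14·470 / 1000 = 236.9 kN.
  Edge l_c = 25 − 14/2 = 18 → r_n = 177.7 kN; interior l_c = 50 − 14 = 36 → r_n = 236.9 kN.
  R_n,bearing = 1·177.7 + 4·236.9 = 1125 kN → 1125 / 2 = 563 kN.
Bolt shear governs: 133 kN.

133 kN (bolt shear governs)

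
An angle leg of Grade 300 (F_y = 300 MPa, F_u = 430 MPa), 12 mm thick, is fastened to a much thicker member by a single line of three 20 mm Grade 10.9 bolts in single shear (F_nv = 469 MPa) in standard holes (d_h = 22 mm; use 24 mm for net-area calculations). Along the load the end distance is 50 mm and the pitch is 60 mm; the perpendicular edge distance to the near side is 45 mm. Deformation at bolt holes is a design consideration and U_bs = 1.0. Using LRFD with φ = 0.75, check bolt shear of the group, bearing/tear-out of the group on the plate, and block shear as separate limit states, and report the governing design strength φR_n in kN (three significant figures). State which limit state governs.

332 kN (bolt shear governs)

Bolt shear: A_b = π·20²/4 = 314.2 mm²; R_n = 469 × 314.2 × 3 × 1 / 1000 = 442 kN → 0.75 × 442 = 332 kN.
Bearing: edge l_c = 39, r_n = 241.5 kN; interior l_c = 38, r_n = 235.3 kN; R_n = 241.5 + 2·235.3 = 712.1 kN → 534 kN.
Block shear: A_gv = 2040, A_nv = 1320, A_nt = 396 mm²; R_n = min(0.6F_uA_nv, 0.6F_yA_gv) + U_bs·F_u·A_nt = 510.8 kN → 383 kN.
Bolt shear governs: 332 kN.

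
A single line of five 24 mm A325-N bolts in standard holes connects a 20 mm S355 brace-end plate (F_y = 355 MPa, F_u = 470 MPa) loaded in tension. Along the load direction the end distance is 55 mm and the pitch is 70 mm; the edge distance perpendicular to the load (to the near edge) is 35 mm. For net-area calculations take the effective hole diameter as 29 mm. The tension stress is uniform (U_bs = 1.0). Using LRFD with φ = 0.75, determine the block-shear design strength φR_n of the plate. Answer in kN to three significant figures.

Shear plane L_v = 55 + 4·70 = 335 mm; A_gv = 335 × 20 = 6700 mm².
A_nv = (335 − 4.5·29) × 20 = 4090 mm².
A_nt = (35 − 0.5·29) × 20 = 410 mm².
0.6 F_u A_nv = 1153 kN; 0.6 F_y A_gv = 1427 kN → shear rupture governs the shear term.
R_n = 1153 + 1.0 × 470 × 410 / 1000 = 1346 kN.
Design strength φR_n = 0.75 × 1346 = 1010 kN.

1010 kN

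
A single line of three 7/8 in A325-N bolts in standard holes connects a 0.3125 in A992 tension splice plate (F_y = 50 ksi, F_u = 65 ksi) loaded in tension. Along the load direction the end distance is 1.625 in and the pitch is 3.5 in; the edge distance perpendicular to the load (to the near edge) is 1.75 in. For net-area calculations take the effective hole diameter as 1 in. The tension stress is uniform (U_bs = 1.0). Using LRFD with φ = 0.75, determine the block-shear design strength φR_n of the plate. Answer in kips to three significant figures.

Shear plane L_v = 1.625 + 2·3.5 = 8.625 in; A_gv = 8.625 × 0.3125 = 2.695 in².
A_nv = (8.625 − 2.5·1) × 0.3125 = 1.914 in².
A_nt = (1.75 − 0.5·1) × 0.3125 = 0.3906 in².
0.6 F_u A_nv = 74.65 kips; 0.6 F_y A_gv = 80.86 kips → shear rupture governs the shear term.
R_n = 74.65 + 1.0 × 65 × 0.3906 = 100 kips.
Design strength φR_n = 0.75 × 100 = 75 kips.

75 kips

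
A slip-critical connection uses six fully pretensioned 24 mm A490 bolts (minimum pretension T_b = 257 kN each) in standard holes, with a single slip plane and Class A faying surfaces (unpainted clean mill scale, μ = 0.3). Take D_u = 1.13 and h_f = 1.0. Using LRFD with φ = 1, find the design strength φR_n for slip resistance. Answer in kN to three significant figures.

R_n = μ · D_u · h_f · T_b · n_s · n_b = 0.3 × 1.13 × 1.0 × 257 × 1 × 6 = 522.7 kN.
Design strength φR_n = 1 × 522.7 = 523 kN.

523 kN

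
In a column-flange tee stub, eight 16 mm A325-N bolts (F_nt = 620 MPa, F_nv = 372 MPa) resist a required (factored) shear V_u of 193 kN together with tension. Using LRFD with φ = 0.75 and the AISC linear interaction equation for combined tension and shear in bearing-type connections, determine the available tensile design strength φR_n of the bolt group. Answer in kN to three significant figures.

A_b = π·16²/4 = 201.1 mm²; f_rv = 193 × 1000 / (8 × 201.1) = 120 MPa.
F'_nt = 1.3 F_nt − (F_nt / φF_nv) f_rv = 1.3·620 − (620/(0.75·372))·120 = 539.4 MPa, capped at F_nt → F'_nt = 539.4 MPa.
R_n = F'_nt · A_b · n = 539.4 × 201.1 × 8 / 1000 = 867.6 kN.
Design strength φR_n = 0.75 × 867.6 = 651 kN.

651 kN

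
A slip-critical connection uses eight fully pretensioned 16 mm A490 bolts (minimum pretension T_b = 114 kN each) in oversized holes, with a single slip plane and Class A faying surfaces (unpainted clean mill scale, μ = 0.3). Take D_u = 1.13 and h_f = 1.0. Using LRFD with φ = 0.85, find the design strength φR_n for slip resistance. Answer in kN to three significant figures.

R_n = μ · D_u · h_f · T_b · n_s · n_b = 0.3 × 1.13 × 1.0 × 114 × 1 × 8 = 309.2 kN.
Design strength φR_n = 0.85 × 309.2 = 263 kN.

263 kN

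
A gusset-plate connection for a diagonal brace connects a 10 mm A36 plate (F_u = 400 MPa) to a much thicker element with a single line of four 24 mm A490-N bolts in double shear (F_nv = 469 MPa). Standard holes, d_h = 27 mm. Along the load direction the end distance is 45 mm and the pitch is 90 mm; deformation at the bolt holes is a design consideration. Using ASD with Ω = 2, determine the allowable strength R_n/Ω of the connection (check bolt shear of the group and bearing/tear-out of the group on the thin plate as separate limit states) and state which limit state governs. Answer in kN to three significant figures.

Bolt shear: A_b = π·24²/4 = 452.4 mm²; R_n = 469 × 452.4 × 4 × 2 / 1000 = 1697 kN → 1697 / 2 = 849 kN.
Bearing (1.2 l_c t F_u ≤ 2.4 d t F_u): upper limit = 2.4·24·10·400 / 1000 = 230.4 kN.
  Edge l_c = 45 − 27/2 = 31.5 → r_n = 151.2 kN; interior l_c = 90 − 27 = 63 → r_n = 230.4 kN.
  R_n,bearing = 1·151.2 + 3·230.4 = 842.4 kN → 842.4 / 2 = 421 kN.
Bearing governs: 421 kN.

421 kN (bearing governs)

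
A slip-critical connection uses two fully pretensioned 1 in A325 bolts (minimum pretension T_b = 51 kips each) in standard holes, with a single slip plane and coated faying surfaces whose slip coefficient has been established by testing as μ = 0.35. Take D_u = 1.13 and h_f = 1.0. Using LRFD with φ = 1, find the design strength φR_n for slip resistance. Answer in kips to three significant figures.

R_n = μ · D_u · h_f · T_b · n_s · n_b = 0.35 × 1.13 × 1.0 × 51 × 1 × 2 = 40.34 kips.
Design strength φR_n = 1 × 40.34 = 40.3 kips.

40.3 kips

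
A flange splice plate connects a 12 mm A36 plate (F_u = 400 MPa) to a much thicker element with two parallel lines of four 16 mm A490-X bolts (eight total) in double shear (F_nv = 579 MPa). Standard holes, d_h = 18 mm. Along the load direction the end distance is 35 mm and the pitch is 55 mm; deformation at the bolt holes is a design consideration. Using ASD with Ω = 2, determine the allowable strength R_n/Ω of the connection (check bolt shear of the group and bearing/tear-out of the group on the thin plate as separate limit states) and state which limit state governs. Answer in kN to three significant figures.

703 kN (bearing governs)

Bolt shear: A_b = π·16²/4 = 201.1 mm²; R_n = 579 × 201.1 × 8 × 2 / 1000 = 1863 kN → 1863 / 2 = 931 kN.
Bearing (1.2 l_c t F_u ≤ 2.4 d t F_u): upper limit = 2.4·16·12·400 / 1000 = 184.3 kN.
  Edge l_c = 35 − 18/2 = 26 → r_n = 149.8 kN; interior l_c = 55 − 18 = 37 → r_n = 184.3 kN.
  R_n,bearing = 2·149.8 + 6·184.3 = 1405 kN → 1405 / 2 = 703 kN.
Bearing governs: 703 kN.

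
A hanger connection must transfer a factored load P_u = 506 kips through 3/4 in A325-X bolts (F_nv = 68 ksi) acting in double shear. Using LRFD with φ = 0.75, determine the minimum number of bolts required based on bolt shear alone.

A_b = π·0.75²/4 = 0.4418 in².
Per-bolt design strength φR_n = 0.75 × 68 × 0.4418 × 2 = 45.06 kips.
n ≥ 506 / 45.06 = 11.23 → use 12 bolts.

12 bolts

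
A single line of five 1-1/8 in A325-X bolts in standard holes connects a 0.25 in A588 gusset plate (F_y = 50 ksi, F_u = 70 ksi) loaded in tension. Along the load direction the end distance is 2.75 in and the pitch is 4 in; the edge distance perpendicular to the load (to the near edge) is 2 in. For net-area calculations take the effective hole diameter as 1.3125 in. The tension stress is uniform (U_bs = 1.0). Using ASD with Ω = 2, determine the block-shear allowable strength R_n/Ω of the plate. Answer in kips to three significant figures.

79.2 kips

Shear plane L_v = 2.75 + 4·4 = 18.75 in; A_gv = 18.75 × 0.25 = 4.688 in².
A_nv = (18.75 − 4.5·1.3125) × 0.25 = 3.211 in².
A_nt = (2 − 0.5·1.3125) × 0.25 = 0.3359 in².
0.6 F_u A_nv = 134.9 kips; 0.6 F_y A_gv = 140.6 kips → shear rupture governs the shear term.
R_n = 134.9 + 1.0 × 70 × 0.3359 = 158.4 kips.
Allowable strength R_n/Ω = 158.4 / 2 = 79.2 kips.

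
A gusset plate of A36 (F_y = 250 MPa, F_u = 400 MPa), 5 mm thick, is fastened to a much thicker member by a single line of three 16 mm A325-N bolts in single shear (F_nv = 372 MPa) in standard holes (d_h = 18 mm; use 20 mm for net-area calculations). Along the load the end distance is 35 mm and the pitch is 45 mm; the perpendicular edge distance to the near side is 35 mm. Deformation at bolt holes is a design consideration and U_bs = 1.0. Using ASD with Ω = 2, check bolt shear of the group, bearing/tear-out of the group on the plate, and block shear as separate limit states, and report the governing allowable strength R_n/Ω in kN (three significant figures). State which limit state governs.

Bolt shear: A_b = π·16²/4 = 201.1 mm²; R_n = 372 × 201.1 × 3 × 1 / 1000 = 224.4 kN → 224.4 / 2 = 112 kN.
Bearing: edge l_c = 26, r_n = 62.4 kN; interior l_c = 27, r_n = 64.8 kN; R_n = 62.4 + 2·64.8 = 192 kN → 96 kN.
Block shear: A_gv = 625, A_nv = 375, A_nt = 125 mm²; R_n = min(0.6F_uA_nv, 0.6F_yA_gv) + U_bs·F_u·A_nt = 140 kN → 70 kN.
Block shear governs: 70 kN.

70 kN (block shear governs)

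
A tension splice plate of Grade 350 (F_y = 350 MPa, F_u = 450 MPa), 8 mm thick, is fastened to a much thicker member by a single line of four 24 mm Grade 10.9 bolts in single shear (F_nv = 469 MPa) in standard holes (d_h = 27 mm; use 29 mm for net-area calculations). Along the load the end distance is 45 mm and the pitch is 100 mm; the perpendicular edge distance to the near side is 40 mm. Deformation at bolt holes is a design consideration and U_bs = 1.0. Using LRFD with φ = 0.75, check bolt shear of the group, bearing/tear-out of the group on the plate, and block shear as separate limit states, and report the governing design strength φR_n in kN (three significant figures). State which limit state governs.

463 kN (block shear governs)

Bolt shear: A_b = π·24²/4 = 452.4 mm²; R_n = 469 × 452.4 × 4 × 1 / 1000 = 848.7 kN → 0.75 × 848.7 = 637 kN.
Bearing: edge l_c = 31.5, r_n = 136.1 kN; interior l_c = 73, r_n = 207.4 kN; R_n = 136.1 + 3·207.4 = 758.2 kN → 569 kN.
Block shear: A_gv = 2760, A_nv = 1948, A_nt = 204 mm²; R_n = min(0.6F_uA_nv, 0.6F_yA_gv) + U_bs·F_u·A_nt = 617.8 kN → 463 kN.
Block shear governs: 463 kN.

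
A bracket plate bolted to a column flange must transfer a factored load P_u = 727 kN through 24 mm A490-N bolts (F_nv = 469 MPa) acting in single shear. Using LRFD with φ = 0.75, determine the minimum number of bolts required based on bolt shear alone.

5 bolts

A_b = π·24²/4 = 452.4 mm².
Per-bolt design strength φR_n = 0.75 × 469 × 452.4 × 1 / 1000 = 159.1 kN.
n ≥ 727 / 159.1 = 4.569 → use 5 bolts.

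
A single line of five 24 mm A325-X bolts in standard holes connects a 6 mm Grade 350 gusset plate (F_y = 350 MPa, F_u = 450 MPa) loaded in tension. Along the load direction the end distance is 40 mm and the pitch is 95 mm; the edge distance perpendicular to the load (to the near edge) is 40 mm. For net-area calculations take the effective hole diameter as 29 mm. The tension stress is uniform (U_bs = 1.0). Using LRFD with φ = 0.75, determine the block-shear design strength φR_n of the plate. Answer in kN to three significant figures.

403 kN

Shear plane L_v = 40 + 4·95 = 420 mm; A_gv = 420 × 6 = 2520 mm².
A_nv = (420 − 4.5·29) × 6 = 1737 mm².
A_nt = (40 − 0.5·29) × 6 = 153 mm².
0.6 F_u A_nv = 469 kN; 0.6 F_y A_gv = 529.2 kN → shear rupture governs the shear term.
R_n = 469 + 1.0 × 450 × 153 / 1000 = 537.8 kN.
Design strength φR_n = 0.75 × 537.8 = 403 kN.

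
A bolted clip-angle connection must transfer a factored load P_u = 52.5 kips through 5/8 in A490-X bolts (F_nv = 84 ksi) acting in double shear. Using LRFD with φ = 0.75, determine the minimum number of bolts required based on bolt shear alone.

A_b = π·0.625²/4 = 0.3068 in².
Per-bolt design strength φR_n = 0.75 × 84 × 0.3068 × 2 = 38.66 kips.
n ≥ 52.5 / 38.66 = 1.358 → use 2 bolts.

2 bolts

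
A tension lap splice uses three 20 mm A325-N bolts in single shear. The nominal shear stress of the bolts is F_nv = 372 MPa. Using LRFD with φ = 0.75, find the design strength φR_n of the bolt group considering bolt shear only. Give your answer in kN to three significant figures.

A_b = π × 20² / 4 = 314.2 mm².
R_n = F_nv · A_b · n · n_s = 372 × 314.2 × 3 × 1 / 1000 = 350.6 kN.
Design strength φR_n = 0.75 × 350.6 = 263 kN.

263 kN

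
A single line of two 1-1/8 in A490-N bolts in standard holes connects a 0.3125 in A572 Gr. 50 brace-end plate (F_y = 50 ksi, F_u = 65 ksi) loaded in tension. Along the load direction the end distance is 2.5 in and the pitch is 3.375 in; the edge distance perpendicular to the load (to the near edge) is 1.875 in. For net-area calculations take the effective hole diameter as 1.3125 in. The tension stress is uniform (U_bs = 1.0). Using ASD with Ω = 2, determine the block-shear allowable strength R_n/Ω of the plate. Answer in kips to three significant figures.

36.2 kips

Shear plane L_v = 2.5 + 1·3.375 = 5.875 in; A_gv = 5.875 × 0.3125 = 1.836 in².
A_nv = (5.875 − 1.5·1.3125) × 0.3125 = 1.221 in².
A_nt = (1.875 − 0.5·1.3125) × 0.3125 = 0.3809 in².
0.6 F_u A_nv = 47.61 kips; 0.6 F_y A_gv = 55.08 kips → shear rupture governs the shear term.
R_n = 47.61 + 1.0 × 65 × 0.3809 = 72.36 kips.
Allowable strength R_n/Ω = 72.36 / 2 = 36.2 kips.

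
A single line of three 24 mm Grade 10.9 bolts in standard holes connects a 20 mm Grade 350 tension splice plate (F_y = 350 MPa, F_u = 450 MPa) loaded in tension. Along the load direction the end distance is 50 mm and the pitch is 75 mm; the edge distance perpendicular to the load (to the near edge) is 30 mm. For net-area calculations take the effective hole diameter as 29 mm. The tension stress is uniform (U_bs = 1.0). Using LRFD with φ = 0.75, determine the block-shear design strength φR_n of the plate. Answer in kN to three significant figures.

621 kN

Shear plane L_v = 50 + 2·75 = 200 mm; A_gv = 200 × 20 = 4000 mm².
A_nv = (200 − 2.5·29) × 20 = 2550 mm².
A_nt = (30 − 0.5·29) × 20 = 310 mm².
0.6 F_u A_nv = 688.5 kN; 0.6 F_y A_gv = 840 kN → shear rupture governs the shear term.
R_n = 688.5 + 1.0 × 450 × 310 / 1000 = 828 kN.
Design strength φR_n = 0.75 × 828 = 621 kN.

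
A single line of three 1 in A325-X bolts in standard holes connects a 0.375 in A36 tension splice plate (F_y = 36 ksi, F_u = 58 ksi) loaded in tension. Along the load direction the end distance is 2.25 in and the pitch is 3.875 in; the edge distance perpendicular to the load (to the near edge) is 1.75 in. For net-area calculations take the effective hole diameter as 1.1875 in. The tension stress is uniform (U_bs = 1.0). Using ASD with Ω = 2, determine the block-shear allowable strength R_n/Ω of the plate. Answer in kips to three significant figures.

53.1 kips

Shear plane L_v = 2.25 + 2·3.875 = 10 in; A_gv = 10 × 0.375 = 3.75 in².
A_nv = (10 − 2.5·1.1875) × 0.375 = 2.637 in².
A_nt = (1.75 − 0.5·1.1875) × 0.375 = 0.4336 in².
0.6 F_u A_nv = 91.76 kips; 0.6 F_y A_gv = 81 kips → shear yielding governs the shear term.
R_n = 81 + 1.0 × 58 × 0.4336 = 106.1 kips.
Allowable strength R_n/Ω = 106.1 / 2 = 53.1 kips.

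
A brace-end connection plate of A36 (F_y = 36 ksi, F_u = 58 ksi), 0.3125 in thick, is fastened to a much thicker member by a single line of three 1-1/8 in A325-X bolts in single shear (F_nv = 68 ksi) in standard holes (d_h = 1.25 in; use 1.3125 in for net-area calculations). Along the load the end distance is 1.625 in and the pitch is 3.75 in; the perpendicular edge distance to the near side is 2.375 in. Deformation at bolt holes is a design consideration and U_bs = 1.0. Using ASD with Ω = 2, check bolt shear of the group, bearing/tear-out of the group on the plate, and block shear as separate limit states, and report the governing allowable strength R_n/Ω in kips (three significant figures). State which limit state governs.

46.4 kips (block shear governs)

Bolt shear: A_b = π·1.125²/4 = 0.994 in²; R_n = 68 × 0.994 × 3 × 1 = 202.8 kips → 202.8 / 2 = 101 kips.
Bearing: edge l_c = 1, r_n = 21.75 kips; interior l_c = 2.5, r_n = 48.94 kips; R_n = 21.75 + 2·48.94 = 119.6 kips → 59.8 kips.
Block shear: A_gv = 2.852, A_nv = 1.826, A_nt = 0.5371 in²; R_n = min(0.6F_uA_nv, 0.6F_yA_gv) + U_bs·F_u·A_nt = 92.75 kips → 46.4 kips.
Block shear governs: 46.4 kips.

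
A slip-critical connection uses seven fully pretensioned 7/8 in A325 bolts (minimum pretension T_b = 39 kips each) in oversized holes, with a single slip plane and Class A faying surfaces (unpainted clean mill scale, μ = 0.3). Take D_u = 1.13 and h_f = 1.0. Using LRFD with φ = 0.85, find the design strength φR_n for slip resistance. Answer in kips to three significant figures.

78.7 kips

R_n = μ · D_u · h_f · T_b · n_s · n_b = 0.3 × 1.13 × 1.0 × 39 × 1 × 7 = 92.55 kips.
Design strength φR_n = 0.85 × 92.55 = 78.7 kips.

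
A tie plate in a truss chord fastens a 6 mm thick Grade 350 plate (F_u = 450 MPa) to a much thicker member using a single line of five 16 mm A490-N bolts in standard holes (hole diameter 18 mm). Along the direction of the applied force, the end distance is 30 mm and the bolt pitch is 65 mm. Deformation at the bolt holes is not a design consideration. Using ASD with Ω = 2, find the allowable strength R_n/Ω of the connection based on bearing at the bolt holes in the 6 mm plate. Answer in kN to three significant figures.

Per bolt r_n = 1.5 l_c t F_u ≤ 3.0 d t F_u; upper limit = 3.0 × 16 × 6 × 450 / 1000 = 129.6 kN.
Edge bolt: l_c = 30 − 18/2 = 21 mm → 1.5 × 21 × 6 × 450 / 1000 = 85.05 → r_n = 85.05 kN.
Interior bolts: l_c = 65 − 18 = 47 mm → 1.5 × 47 × 6 × 450 / 1000 = 190.3 → r_n = 129.6 kN.
R_n = 1 × 85.05 + 4 × 129.6 = 603.4 kN.
Allowable strength R_n/Ω = 603.4 / 2 = 302 kN.

302 kN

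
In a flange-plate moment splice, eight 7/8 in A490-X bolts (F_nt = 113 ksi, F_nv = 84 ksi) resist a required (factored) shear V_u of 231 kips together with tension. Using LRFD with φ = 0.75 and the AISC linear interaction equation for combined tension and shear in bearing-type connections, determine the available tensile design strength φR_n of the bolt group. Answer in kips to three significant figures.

A_b = π·0.875²/4 = 0.6013 in²; f_rv = 231 / (8 × 0.6013) = 48.02 ksi.
F'_nt = 1.3 F_nt − (F_nt / φF_nv) f_rv = 1.3·113 − (113/(0.75·84))·48.02 = 60.77 ksi, capped at F_nt → F'_nt = 60.77 ksi.
R_n = F'_nt · A_b · n = 60.77 × 0.6013 × 8 = 292.3 kips.
Design strength φR_n = 0.75 × 292.3 = 219 kips.

219 kips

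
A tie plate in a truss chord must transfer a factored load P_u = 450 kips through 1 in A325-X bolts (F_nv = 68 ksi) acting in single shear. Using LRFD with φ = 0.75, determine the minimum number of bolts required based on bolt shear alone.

A_b = π·1²/4 = 0.7854 in².
Per-bolt design strength φR_n = 0.75 × 68 × 0.7854 × 1 = 40.06 kips.
n ≥ 450 / 40.06 = 11.23 → use 12 bolts.

12 bolts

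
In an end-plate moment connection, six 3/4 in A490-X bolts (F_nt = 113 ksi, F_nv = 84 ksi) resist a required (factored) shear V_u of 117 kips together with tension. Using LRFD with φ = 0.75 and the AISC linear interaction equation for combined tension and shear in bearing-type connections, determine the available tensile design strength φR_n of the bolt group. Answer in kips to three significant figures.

A_b = π·0.75²/4 = 0.4418 in²; f_rv = 117 / (6 × 0.4418) = 44.14 ksi.
F'_nt = 1.3 F_nt − (F_nt / φF_nv) f_rv = 1.3·113 − (113/(0.75·84))·44.14 = 67.73 ksi, capped at F_nt → F'_nt = 67.73 ksi.
R_n = F'_nt · A_b · n = 67.73 × 0.4418 × 6 = 179.5 kips.
Design strength φR_n = 0.75 × 179.5 = 135 kips.

135 kips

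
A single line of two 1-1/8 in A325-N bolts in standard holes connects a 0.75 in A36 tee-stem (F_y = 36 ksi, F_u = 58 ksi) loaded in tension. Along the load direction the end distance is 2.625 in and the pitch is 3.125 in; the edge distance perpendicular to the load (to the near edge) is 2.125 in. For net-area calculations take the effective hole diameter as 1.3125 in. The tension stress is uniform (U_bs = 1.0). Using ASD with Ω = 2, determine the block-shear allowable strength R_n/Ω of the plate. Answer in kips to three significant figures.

78.5 kips

Shear plane L_v = 2.625 + 1·3.125 = 5.75 in; A_gv = 5.75 × 0.75 = 4.312 in².
A_nv = (5.75 − 1.5·1.3125) × 0.75 = 2.836 in².
A_nt = (2.125 − 0.5·1.3125) × 0.75 = 1.102 in².
0.6 F_u A_nv = 98.69 kips; 0.6 F_y A_gv = 93.15 kips → shear yielding governs the shear term.
R_n = 93.15 + 1.0 × 58 × 1.102 = 157 kips.
Allowable strength R_n/Ω = 157 / 2 = 78.5 kips.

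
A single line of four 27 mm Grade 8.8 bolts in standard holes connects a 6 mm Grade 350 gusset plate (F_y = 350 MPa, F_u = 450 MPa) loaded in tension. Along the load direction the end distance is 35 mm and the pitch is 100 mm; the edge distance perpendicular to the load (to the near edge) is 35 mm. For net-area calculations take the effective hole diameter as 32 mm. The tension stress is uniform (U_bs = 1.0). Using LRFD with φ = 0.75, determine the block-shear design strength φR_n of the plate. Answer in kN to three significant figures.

Shear plane L_v = 35 + 3·100 = 335 mm; A_gv = 335 × 6 = 2010 mm².
A_nv = (335 − 3.5·32) × 6 = 1338 mm².
A_nt = (35 − 0.5·32) × 6 = 114 mm².
0.6 F_u A_nv = 361.3 kN; 0.6 F_y A_gv = 422.1 kN → shear rupture governs the shear term.
R_n = 361.3 + 1.0 × 450 × 114 / 1000 = 412.6 kN.
Design strength φR_n = 0.75 × 412.6 = 309 kN.

309 kN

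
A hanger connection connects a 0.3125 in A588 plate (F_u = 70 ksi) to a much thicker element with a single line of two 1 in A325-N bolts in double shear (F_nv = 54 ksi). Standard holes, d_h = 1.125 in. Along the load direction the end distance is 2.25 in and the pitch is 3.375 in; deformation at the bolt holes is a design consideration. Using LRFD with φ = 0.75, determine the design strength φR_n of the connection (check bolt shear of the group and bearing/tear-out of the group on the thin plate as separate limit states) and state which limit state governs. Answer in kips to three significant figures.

72.6 kips (bearing governs)

Bolt shear: A_b = π·1²/4 = 0.7854 in²; R_n = 54 × 0.7854 × 2 × 2 = 169.6 kips → 0.75 × 169.6 = 127 kips.
Bearing (1.2 l_c t F_u ≤ 2.4 d t F_u): upper limit = 2.4·1·0.3125·70 = 52.5 kips.
  Edge l_c = 2.25 − 1.125/2 = 1.688 → r_n = 44.3 kips; interior l_c = 3.375 − 1.125 = 2.25 → r_n = 52.5 kips.
  R_n,bearing = 1·44.3 + 1·52.5 = 96.8 kips → 0.75 × 96.8 = 72.6 kips.
Bearing governs: 72.6 kips.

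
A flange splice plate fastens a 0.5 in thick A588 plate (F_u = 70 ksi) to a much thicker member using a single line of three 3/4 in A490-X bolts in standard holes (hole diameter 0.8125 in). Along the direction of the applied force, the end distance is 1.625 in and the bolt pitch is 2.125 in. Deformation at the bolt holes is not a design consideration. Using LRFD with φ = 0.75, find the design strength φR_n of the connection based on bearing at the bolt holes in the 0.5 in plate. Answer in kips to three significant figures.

Per bolt r_n = 1.5 l_c t F_u ≤ 3.0 d t F_u; upper limit = 3.0 × 0.75 × 0.5 × 70 = 78.75 kips.
Edge bolt: l_c = 1.625 − 0.8125/2 = 1.219 in → 1.5 × 1.219 × 0.5 × 70 = 63.98 → r_n = 63.98 kips.
Interior bolts: l_c = 2.125 − 0.8125 = 1.312 in → 1.5 × 1.312 × 0.5 × 70 = 68.91 → r_n = 68.91 kips.
R_n = 1 × 63.98 + 2 × 68.91 = 201.8 kips.
Design strength φR_n = 0.75 × 201.8 = 151 kips.

151 kips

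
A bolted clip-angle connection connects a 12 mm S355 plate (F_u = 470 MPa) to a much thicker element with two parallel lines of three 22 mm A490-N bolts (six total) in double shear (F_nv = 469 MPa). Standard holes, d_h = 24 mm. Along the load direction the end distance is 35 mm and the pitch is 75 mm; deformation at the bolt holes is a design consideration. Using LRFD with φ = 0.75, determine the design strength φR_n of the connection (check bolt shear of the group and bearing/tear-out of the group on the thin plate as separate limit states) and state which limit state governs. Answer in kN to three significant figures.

Bolt shear: A_b = π·22²/4 = 380.1 mm²; R_n = 469 × 380.1 × 6 × 2 / 1000 = 2139 kN → 0.75 × 2139 = 1600 kN.
Bearing (1.2 l_c t F_u ≤ 2.4 d t F_u): upper limit = 2.4·22·12·470 / 1000 = 297.8 kN.
  Edge l_c = 35 − 24/2 = 23 → r_n = 155.7 kN; interior l_c = 75 − 24 = 51 → r_n = 297.8 kN.
  R_n,bearing = 2·155.7 + 4·297.8 = 1502 kN → 0.75 × 1502 = 1130 kN.
Bearing governs: 1130 kN.

1130 kN (bearing governs)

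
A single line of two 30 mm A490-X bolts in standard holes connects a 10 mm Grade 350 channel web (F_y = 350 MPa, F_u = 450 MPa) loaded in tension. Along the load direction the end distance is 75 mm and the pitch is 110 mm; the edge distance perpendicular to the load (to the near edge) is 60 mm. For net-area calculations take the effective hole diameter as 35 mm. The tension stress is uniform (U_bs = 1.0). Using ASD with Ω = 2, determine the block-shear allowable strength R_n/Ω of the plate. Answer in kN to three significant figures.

Shear plane L_v = 75 + 1·110 = 185 mm; A_gv = 185 × 10 = 1850 mm².
A_nv = (185 − 1.5·35) × 10 = 1325 mm².
A_nt = (60 − 0.5·35) × 10 = 425 mm².
0.6 F_u A_nv = 357.8 kN; 0.6 F_y A_gv = 388.5 kN → shear rupture governs the shear term.
R_n = 357.8 + 1.0 × 450 × 425 / 1000 = 549 kN.
Allowable strength R_n/Ω = 549 / 2 = 274 kN.

274 kN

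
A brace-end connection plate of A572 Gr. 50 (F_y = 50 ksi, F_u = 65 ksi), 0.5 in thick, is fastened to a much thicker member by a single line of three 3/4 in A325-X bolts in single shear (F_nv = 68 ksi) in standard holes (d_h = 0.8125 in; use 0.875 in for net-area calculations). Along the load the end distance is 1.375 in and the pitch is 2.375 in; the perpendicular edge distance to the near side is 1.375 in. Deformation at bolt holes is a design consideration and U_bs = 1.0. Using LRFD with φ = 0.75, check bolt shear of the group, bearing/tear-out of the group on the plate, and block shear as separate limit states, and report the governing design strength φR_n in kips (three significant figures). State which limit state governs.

67.6 kips (bolt shear governs)

Bolt shear: A_b = π·0.75²/4 = 0.4418 in²; R_n = 68 × 0.4418 × 3 × 1 = 90.12 kips → 0.75 × 90.12 = 67.6 kips.
Bearing: edge l_c = 0.9688, r_n = 37.78 kips; interior l_c = 1.562, r_n = 58.5 kips; R_n = 37.78 + 2·58.5 = 154.8 kips → 116 kips.
Block shear: A_gv = 3.062, A_nv = 1.969, A_nt = 0.4688 in²; R_n = min(0.6F_uA_nv, 0.6F_yA_gv) + U_bs·F_u·A_nt = 107.2 kips → 80.4 kips.
Bolt shear governs: 67.6 kips.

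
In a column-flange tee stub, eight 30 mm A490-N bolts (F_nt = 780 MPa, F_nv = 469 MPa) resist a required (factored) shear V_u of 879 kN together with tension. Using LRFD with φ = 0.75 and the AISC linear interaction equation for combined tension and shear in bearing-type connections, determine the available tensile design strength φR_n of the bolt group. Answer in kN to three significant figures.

A_b = π·30²/4 = 706.9 mm²; f_rv = 879 × 1000 / (8 × 706.9) = 155.4 MPa.
F'_nt = 1.3 F_nt − (F_nt / φF_nv) f_rv = 1.3·780 − (780/(0.75·469))·155.4 = 669.3 MPa, capped at F_nt → F'_nt = 669.3 MPa.
R_n = F'_nt · A_b · n = 669.3 × 706.9 × 8 / 1000 = 3785 kN.
Design strength φR_n = 0.75 × 3785 = 2840 kN.

2840 kN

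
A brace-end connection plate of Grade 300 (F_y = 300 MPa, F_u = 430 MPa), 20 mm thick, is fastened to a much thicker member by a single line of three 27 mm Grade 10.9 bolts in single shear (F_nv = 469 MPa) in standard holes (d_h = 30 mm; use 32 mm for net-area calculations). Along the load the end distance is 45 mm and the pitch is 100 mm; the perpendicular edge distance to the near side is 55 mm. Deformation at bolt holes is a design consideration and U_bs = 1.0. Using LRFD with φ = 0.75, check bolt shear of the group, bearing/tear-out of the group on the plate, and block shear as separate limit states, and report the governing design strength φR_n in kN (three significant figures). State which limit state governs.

Bolt shear: A_b = π·27²/4 = 572.6 mm²; R_n = 469 × 572.6 × 3 × 1 / 1000 = 805.6 kN → 0.75 × 805.6 = 604 kN.
Bearing: edge l_c = 30, r_n = 309.6 kN; interior l_c = 70, r_n = 557.3 kN; R_n = 309.6 + 2·557.3 = 1424 kN → 1070 kN.
Block shear: A_gv = 4900, A_nv = 3300, A_nt = 780 mm²; R_n = min(0.6F_uA_nv, 0.6F_yA_gv) + U_bs·F_u·A_nt = 1187 kN → 890 kN.
Bolt shear governs: 604 kN.

604 kN (bolt shear governs)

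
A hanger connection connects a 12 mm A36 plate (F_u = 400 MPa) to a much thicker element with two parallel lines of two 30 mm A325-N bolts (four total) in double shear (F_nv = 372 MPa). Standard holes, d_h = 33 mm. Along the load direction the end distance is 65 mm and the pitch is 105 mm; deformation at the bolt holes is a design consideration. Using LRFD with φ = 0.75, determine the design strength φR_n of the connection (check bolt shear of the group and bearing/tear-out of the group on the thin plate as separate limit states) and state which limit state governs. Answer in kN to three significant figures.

937 kN (bearing governs)

Bolt shear: A_b = π·30²/4 = 706.9 mm²; R_n = 372 × 706.9 × 4 × 2 / 1000 = 2104 kN → 0.75 × 2104 = 1580 kN.
Bearing (1.2 l_c t F_u ≤ 2.4 d t F_u): upper limit = 2.4·30·12·400 / 1000 = 345.6 kN.
  Edge l_c = 65 − 33/2 = 48.5 → r_n = 279.4 kN; interior l_c = 105 − 33 = 72 → r_n = 345.6 kN.
  R_n,bearing = 2·279.4 + 2·345.6 = 1250 kN → 0.75 × 1250 = 937 kN.
Bearing governs: 937 kN.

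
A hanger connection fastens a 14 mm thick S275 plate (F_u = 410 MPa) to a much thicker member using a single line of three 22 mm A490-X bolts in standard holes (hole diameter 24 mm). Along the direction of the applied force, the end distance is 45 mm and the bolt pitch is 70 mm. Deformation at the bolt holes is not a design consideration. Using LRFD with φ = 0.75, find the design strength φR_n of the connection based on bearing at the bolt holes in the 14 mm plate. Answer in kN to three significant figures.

Per bolt r_n = 1.5 l_c t F_u ≤ 3.0 d t F_u; upper limit = 3.0 × 22 × 14 × 410 / 1000 = 378.8 kN.
Edge bolt: l_c = 45 − 24/2 = 33 mm → 1.5 × 33 × 14 × 410 / 1000 = 284.1 → r_n = 284.1 kN.
Interior bolts: l_c = 70 − 24 = 46 mm → 1.5 × 46 × 14 × 410 / 1000 = 396.1 → r_n = 378.8 kN.
R_n = 1 × 284.1 + 2 × 378.8 = 1042 kN.
Design strength φR_n = 0.75 × 1042 = 781 kN.

781 kN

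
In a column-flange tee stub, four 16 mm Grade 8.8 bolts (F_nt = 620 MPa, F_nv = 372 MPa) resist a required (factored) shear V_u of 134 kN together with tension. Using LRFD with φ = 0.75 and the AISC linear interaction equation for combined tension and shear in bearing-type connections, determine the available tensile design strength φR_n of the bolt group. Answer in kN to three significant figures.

A_b = π·16²/4 = 201.1 mm²; f_rv = 134 × 1000 / (4 × 201.1) = 166.6 MPa.
F'_nt = 1.3 F_nt − (F_nt / φF_nv) f_rv = 1.3·620 − (620/(0.75·372))·166.6 = 435.7 MPa, capped at F_nt → F'_nt = 435.7 MPa.
R_n = F'_nt · A_b · n = 435.7 × 201.1 × 4 / 1000 = 350.4 kN.
Design strength φR_n = 0.75 × 350.4 = 263 kN.

263 kN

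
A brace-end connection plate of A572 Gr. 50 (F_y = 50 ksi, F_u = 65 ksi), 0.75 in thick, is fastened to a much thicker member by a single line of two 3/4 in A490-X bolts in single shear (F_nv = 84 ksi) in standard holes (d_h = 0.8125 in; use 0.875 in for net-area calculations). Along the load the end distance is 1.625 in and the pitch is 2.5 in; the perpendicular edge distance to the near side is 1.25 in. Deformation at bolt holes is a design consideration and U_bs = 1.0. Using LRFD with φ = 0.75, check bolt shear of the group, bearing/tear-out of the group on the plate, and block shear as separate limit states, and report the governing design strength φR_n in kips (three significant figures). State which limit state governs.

55.7 kips (bolt shear governs)

Bolt shear: A_b = π·0.75²/4 = 0.4418 in²; R_n = 84 × 0.4418 × 2 × 1 = 74.22 kips → 0.75 × 74.22 = 55.7 kips.
Bearing: edge l_c = 1.219, r_n = 71.3 kips; interior l_c = 1.688, r_n = 87.75 kips; R_n = 71.3 + 1·87.75 = 159 kips → 119 kips.
Block shear: A_gv = 3.094, A_nv = 2.109, A_nt = 0.6094 in²; R_n = min(0.6F_uA_nv, 0.6F_yA_gv) + U_bs·F_u·A_nt = 121.9 kips → 91.4 kips.
Bolt shear governs: 55.7 kips.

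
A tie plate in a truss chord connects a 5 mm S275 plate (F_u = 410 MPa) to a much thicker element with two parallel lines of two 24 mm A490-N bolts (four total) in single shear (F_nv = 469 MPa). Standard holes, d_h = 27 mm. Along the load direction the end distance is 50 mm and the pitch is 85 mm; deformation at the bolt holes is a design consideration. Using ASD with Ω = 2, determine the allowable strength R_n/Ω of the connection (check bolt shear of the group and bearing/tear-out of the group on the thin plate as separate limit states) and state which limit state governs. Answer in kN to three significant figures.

208 kN (bearing governs)

Bolt shear: A_b = π·24²/4 = 452.4 mm²; R_n = 469 × 452.4 × 4 × 1 / 1000 = 848.7 kN → 848.7 / 2 = 424 kN.
Bearing (1.2 l_c t F_u ≤ 2.4 d t F_u): upper limit = 2.4·24·5·410 / 1000 = 118.1 kN.
  Edge l_c = 50 − 27/2 = 36.5 → r_n = 89.79 kN; interior l_c = 85 − 27 = 58 → r_n = 118.1 kN.
  R_n,bearing = 2·89.79 + 2·118.1 = 415.7 kN → 415.7 / 2 = 208 kN.
Bearing governs: 208 kN.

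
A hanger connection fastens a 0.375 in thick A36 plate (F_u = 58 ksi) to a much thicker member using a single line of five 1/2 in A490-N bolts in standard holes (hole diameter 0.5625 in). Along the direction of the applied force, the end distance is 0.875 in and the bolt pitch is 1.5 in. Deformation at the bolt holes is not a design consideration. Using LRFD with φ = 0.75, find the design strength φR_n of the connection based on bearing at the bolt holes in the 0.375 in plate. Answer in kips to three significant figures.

106 kips

Per bolt r_n = 1.5 l_c t F_u ≤ 3.0 d t F_u; upper limit = 3.0 × 0.5 × 0.375 × 58 = 32.62 kips.
Edge bolt: l_c = 0.875 − 0.5625/2 = 0.5938 in → 1.5 × 0.5938 × 0.375 × 58 = 19.37 → r_n = 19.37 kips.
Interior bolts: l_c = 1.5 − 0.5625 = 0.9375 in → 1.5 × 0.9375 × 0.375 × 58 = 30.59 → r_n = 30.59 kips.
R_n = 1 × 19.37 + 4 × 30.59 = 141.7 kips.
Design strength φR_n = 0.75 × 141.7 = 106 kips.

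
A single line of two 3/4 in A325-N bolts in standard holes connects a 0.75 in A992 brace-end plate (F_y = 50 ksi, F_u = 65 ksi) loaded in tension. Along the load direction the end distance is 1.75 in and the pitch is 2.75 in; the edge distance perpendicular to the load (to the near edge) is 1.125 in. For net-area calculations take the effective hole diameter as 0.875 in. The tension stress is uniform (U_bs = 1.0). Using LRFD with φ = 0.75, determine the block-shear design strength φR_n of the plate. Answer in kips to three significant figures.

95.1 kips

Shear plane L_v = 1.75 + 1·2.75 = 4.5 in; A_gv = 4.5 × 0.75 = 3.375 in².
A_nv = (4.5 − 1.5·0.875) × 0.75 = 2.391 in².
A_nt = (1.125 − 0.5·0.875) × 0.75 = 0.5156 in².
0.6 F_u A_nv = 93.23 kips; 0.6 F_y A_gv = 101.2 kips → shear rupture governs the shear term.
R_n = 93.23 + 1.0 × 65 × 0.5156 = 126.8 kips.
Design strength φR_n = 0.75 × 126.8 = 95.1 kips.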